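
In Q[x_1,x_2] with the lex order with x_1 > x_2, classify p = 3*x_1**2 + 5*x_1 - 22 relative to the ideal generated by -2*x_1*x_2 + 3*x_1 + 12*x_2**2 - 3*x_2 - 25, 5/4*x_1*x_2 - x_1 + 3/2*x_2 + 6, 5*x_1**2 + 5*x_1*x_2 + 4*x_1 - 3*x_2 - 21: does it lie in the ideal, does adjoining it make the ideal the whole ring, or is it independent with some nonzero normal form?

3*x_1**2 + 5*x_1 - 22 lies in I (it reduces to 0).

First compute the reduced Gröbner basis of I by Buchberger's algorithm.
f_1 = -2*x_1*x_2 + 3*x_1 + 12*x_2**2 - 3*x_2 - 25, LT = x_1*x_2.
f_2 = 5/4*x_1*x_2 - x_1 + 3/2*x_2 + 6, LT = x_1*x_2.
f_3 = 5*x_1**2 + 5*x_1*x_2 + 4*x_1 - 3*x_2 - 21, LT = x_1**2.

S(f_1,f_2): lcm = x_1*x_2. S = -7/10*x_1 - 6*x_2**2 + 3/10*x_2 + 77/10.
  reduce S modulo (f_1, f_2, f_3):
  remainder -7/10*x_1 - 6*x_2**2 + 3/10*x_2 + 77/10 ≠ 0; add h_4 = -7/10*x_1 - 6*x_2**2 + 3/10*x_2 + 77/10 to the basis.

S(f_1,f_3): lcm = x_1**2*x_2. S = -3/2*x_1**2 - 7*x_1*x_2**2 + 7/10*x_1*x_2 + 25/2*x_1 + 3/5*x_2**2 + 21/5*x_2.
  reduce S modulo (f_1, f_2, f_3, h_4):
  remainder -42*x_2**3 - 3459/70*x_2**2 + 1453/14*x_2 + 556/5 ≠ 0; add h_5 = -42*x_2**3 - 3459/70*x_2**2 + 1453/14*x_2 + 556/5 to the basis.

S(f_2,f_3): lcm = x_1**2*x_2. S = -4/5*x_1**2 - x_1*x_2**2 + 2/5*x_1*x_2 + 24/5*x_1 + 3/5*x_2**2 + 21/5*x_2.
  reduce S modulo (f_1, f_2, f_3, h_4, h_5):
  remainder -8676/245*x_2**2 + 4878/1225*x_2 + 6894/175 ≠ 0; add h_6 = -8676/245*x_2**2 + 4878/1225*x_2 + 6894/175 to the basis.

S(f_1,h_4): lcm = x_1*x_2. S = -3/2*x_1 - 60/7*x_2**3 - 39/7*x_2**2 + 25/2*x_2 + 25/2.
  reduce S modulo (f_1, f_2, f_3, h_4, h_5, h_6):
  remainder -62169/8435*x_2 - 62169/8435 ≠ 0; add h_7 = -62169/8435*x_2 - 62169/8435 to the basis.

The other S-polynomials (S(f_2,h_4), S(f_3,h_4), S(f_1,h_5), S(f_2,h_5), S(f_3,h_5), S(h_4,h_5), S(f_1,h_6), S(f_2,h_6), S(f_3,h_6), S(h_4,h_6), S(h_5,h_6), S(f_1,h_7), S(f_2,h_7), S(f_3,h_7), S(h_4,h_7), S(h_5,h_7), S(h_6,h_7)) all reduce to 0 modulo the current basis, so we have a Gröbner basis.
Inter-reduce: drop elements whose leading term is divisible by another's, tail-reduce, and make monic.
Reduced Gröbner basis: {x_1 - 2, x_2 + 1}.
Label its elements g_1 = x_1 - 2, g_2 = x_2 + 1.

Reduce p = 3*x_1**2 + 5*x_1 - 22 modulo G:
  leading term x_1**2: subtract (3*x_1)·g_1 from 3*x_1**2 + 5*x_1 - 22 → 11*x_1 - 22
  leading term x_1: subtract (11)·g_1 from 11*x_1 - 22 → 0
  normal form = 0.
Since the normal form is 0, p ∈ I.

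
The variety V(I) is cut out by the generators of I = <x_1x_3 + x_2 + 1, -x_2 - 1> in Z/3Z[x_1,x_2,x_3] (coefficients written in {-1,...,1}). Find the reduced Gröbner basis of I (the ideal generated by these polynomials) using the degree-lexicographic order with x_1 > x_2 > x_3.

G = {x_1x_3, x_2 + 1}

This is the nonlinear analogue of row-reducing a linear system.

f_1 = x_1x_3 + x_2 + 1, LT = x_1x_3.
f_2 = -x_2 - 1, LT = x_2.

The S-polynomials (S(f_1,f_2)) all reduce to 0 modulo the current basis, so we have a Gröbner basis.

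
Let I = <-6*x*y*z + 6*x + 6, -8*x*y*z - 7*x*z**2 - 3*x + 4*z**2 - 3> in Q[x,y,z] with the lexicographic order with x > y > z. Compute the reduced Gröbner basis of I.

f_1 = -6*x*y*z + 6*x + 6, LT = x*y*z.
f_2 = -8*x*y*z - 7*x*z**2 - 3*x + 4*z**2 - 3, LT = x*y*z.

S(f_1,f_2): lcm = x*y*z. S = -7/8*x*z**2 - 11/8*x + 1/2*z**2 - 11/8.
  leading term x*z**2: no divisor's leading term divides it; move -7/8*x*z**2 to the remainder.
  leading term x: no divisor's leading term divides it; move -11/8*x to the remainder.
  leading term z**2: no divisor's leading term divides it; move 1/2*z**2 to the remainder.
  leading term 1: no divisor's leading term divides it; move -11/8 to the remainder.
  remainder -7/8*x*z**2 - 11/8*x + 1/2*z**2 - 11/8 ≠ 0; add g_3 = -7/8*x*z**2 - 11/8*x + 1/2*z**2 - 11/8 to the basis.

S(f_1,g_3): lcm = x*y*z**2. S = -11/7*x*y - x*z + 4/7*y*z**2 - 11/7*y - z.
  leading term x*y: no divisor's leading term divides it; move -11/7*x*y to the remainder.
  leading term x*z: no divisor's leading term divides it; move -x*z to the remainder.
  leading term y*z**2: no divisor's leading term divides it; move 4/7*y*z**2 to the remainder.
  leading term y: no divisor's leading term divides it; move -11/7*y to the remainder.
  leading term z: no divisor's leading term divides it; move -z to the remainder.
  remainder -11/7*x*y - x*z + 4/7*y*z**2 - 11/7*y - z ≠ 0; add g_4 = -11/7*x*y - x*z + 4/7*y*z**2 - 11/7*y - z to the basis.

S(f_1,g_4): lcm = x*y*z. S = -7/11*x*z**2 - x + 4/11*y*z**3 - y*z - 7/11*z**2 - 1.
  leading term x*z**2: subtract (8/11)·g_3 from -7/11*x*z**2 - x + 4/11*y*z**3 - y*z - 7/11*z**2 - 1 → 4/11*y*z**3 - y*z - z**2
  leading term y*z**3: no divisor's leading term divides it; move 4/11*y*z**3 to the remainder.
  leading term y*z: no divisor's leading term divides it; move -y*z to the remainder.
  leading term z**2: no divisor's leading term divides it; move -z**2 to the remainder.
  remainder 4/11*y*z**3 - y*z - z**2 ≠ 0; add g_5 = 4/11*y*z**3 - y*z - z**2 to the basis.

The other S-polynomials (S(f_2,g_3), S(f_2,g_4), S(g_3,g_4), S(f_1,g_5), S(f_2,g_5), S(g_3,g_5), S(g_4,g_5)) all reduce to 0 modulo the current basis, so we have a Gröbner basis.
Inter-reduce: drop elements whose leading term is divisible by another's, tail-reduce, and make monic.

G = {x*y + 7/11*x*z - 4/11*y*z**2 + y + 7/11*z, x*z**2 + 11/7*x - 4/7*z**2 + 11/7, y*z**3 - 11/4*y*z - 11/4*z**2}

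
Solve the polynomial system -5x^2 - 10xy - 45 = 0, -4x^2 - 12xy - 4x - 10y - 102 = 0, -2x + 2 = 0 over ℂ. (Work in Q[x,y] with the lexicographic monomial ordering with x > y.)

{(1, -5)}

Compute a lex Gröbner basis by Buchberger's algorithm.
f_1 = -5x^2 - 10xy - 45, LT = x^2.
f_2 = -4x^2 - 12xy - 4x - 10y - 102, LT = x^2.
f_3 = -2x + 2, LT = x.

S(f_1,f_2): lcm = x^2. S = -xy - x - 5/2y - 33/2.
  leading term xy: subtract (1/2y)·f_3 from -xy - x - 5/2y - 33/2 → -x - 7/2y - 33/2
  leading term x: subtract (1/2)·f_3 from -x - 7/2y - 33/2 → -7/2y - 35/2
  leading term y: no divisor's leading term divides it; move -7/2y to the remainder.
  leading term 1: no divisor's leading term divides it; move -35/2 to the remainder.
  remainder -7/2y - 35/2 ≠ 0; add h_4 = -7/2y - 35/2 to the basis.

The other S-polynomials (S(f_1,f_3), S(f_2,f_3), S(f_1,h_4), S(f_2,h_4), S(f_3,h_4)) all reduce to 0 modulo the current basis, so we have a Gröbner basis.
Inter-reduce: drop elements whose leading term is divisible by another's, tail-reduce, and make monic.
Reduced Gröbner basis: {x - 1, y + 5}.

Since the basis is lex-ordered, y + 5 is univariate in y. Its roots are {-5}. Back-substituting each root into the other basis elements fixes the other coordinates.
  y = -5: the earlier basis element becomes x - 1 = 0, giving x = 1 — point (1, -5).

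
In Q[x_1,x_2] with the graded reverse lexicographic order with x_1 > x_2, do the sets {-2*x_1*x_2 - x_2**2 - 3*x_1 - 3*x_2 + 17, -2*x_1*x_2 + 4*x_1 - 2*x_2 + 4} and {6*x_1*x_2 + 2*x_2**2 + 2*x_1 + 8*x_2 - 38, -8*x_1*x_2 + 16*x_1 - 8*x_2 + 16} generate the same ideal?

Yes, the ideals are equal.

For a fixed monomial order, each ideal has a unique reduced Gröbner basis; comparing bases decides equality.
Buchberger on the first generating set:
f_1 = -2*x_1*x_2 - x_2**2 - 3*x_1 - 3*x_2 + 17, LT = x_1*x_2.
f_2 = -2*x_1*x_2 + 4*x_1 - 2*x_2 + 4, LT = x_1*x_2.

S(f_1,f_2): lcm = x_1*x_2. S = 1/2*x_2**2 + 7/2*x_1 + 1/2*x_2 - 13/2.
  leading term x_2**2: no divisor's leading term divides it; move 1/2*x_2**2 to the remainder.
  leading term x_1: no divisor's leading term divides it; move 7/2*x_1 to the remainder.
  leading term x_2: no divisor's leading term divides it; move 1/2*x_2 to the remainder.
  leading term 1: no divisor's leading term divides it; move -13/2 to the remainder.
  remainder 1/2*x_2**2 + 7/2*x_1 + 1/2*x_2 - 13/2 ≠ 0; add g_3 = 1/2*x_2**2 + 7/2*x_1 + 1/2*x_2 - 13/2 to the basis.

S(f_1,g_3): lcm = x_1*x_2**2. S = 1/2*x_2**3 - 7*x_1**2 + 1/2*x_1*x_2 + 3/2*x_2**2 + 13*x_1 - 17/2*x_2.
  leading term x_2**3: subtract (x_2)·g_3 from 1/2*x_2**3 - 7*x_1**2 + 1/2*x_1*x_2 + 3/2*x_2**2 + 13*x_1 - 17/2*x_2 → -7*x_1**2 - 3*x_1*x_2 + x_2**2 + 13*x_1 - 2*x_2
  leading term x_1**2: no divisor's leading term divides it; move -7*x_1**2 to the remainder.
  leading term x_1*x_2: subtract (3/2)·f_1 from -3*x_1*x_2 + x_2**2 + 13*x_1 - 2*x_2 → 5/2*x_2**2 + 35/2*x_1 + 5/2*x_2 - 51/2
  leading term x_2**2: subtract (5)·g_3 from 5/2*x_2**2 + 35/2*x_1 + 5/2*x_2 - 51/2 → 7
  leading term 1: no divisor's leading term divides it; move 7 to the remainder.
  remainder -7*x_1**2 + 7 ≠ 0; add g_4 = -7*x_1**2 + 7 to the basis.

The other S-polynomials (S(f_2,g_3), S(f_1,g_4), S(f_2,g_4), S(g_3,g_4)) all reduce to 0 modulo the current basis, so we have a Gröbner basis.
Inter-reduce: drop elements whose leading term is divisible by another's, tail-reduce, and make monic.
Reduced Gröbner basis: {x_1**2 - 1, x_1*x_2 - 2*x_1 + x_2 - 2, x_2**2 + 7*x_1 + x_2 - 13}.

Buchberger on the second generating set:
h_1 = 6*x_1*x_2 + 2*x_2**2 + 2*x_1 + 8*x_2 - 38, LT = x_1*x_2.
h_2 = -8*x_1*x_2 + 16*x_1 - 8*x_2 + 16, LT = x_1*x_2.

S(h_1,h_2): lcm = x_1*x_2. S = 1/3*x_2**2 + 7/3*x_1 + 1/3*x_2 - 13/3.
  leading term x_2**2: no divisor's leading term divides it; move 1/3*x_2**2 to the remainder.
  leading term x_1: no divisor's leading term divides it; move 7/3*x_1 to the remainder.
  leading term x_2: no divisor's leading term divides it; move 1/3*x_2 to the remainder.
  leading term 1: no divisor's leading term divides it; move -13/3 to the remainder.
  remainder 1/3*x_2**2 + 7/3*x_1 + 1/3*x_2 - 13/3 ≠ 0; add k_3 = 1/3*x_2**2 + 7/3*x_1 + 1/3*x_2 - 13/3 to the basis.

S(h_1,k_3): lcm = x_1*x_2**2. S = 1/3*x_2**3 - 7*x_1**2 - 2/3*x_1*x_2 + 4/3*x_2**2 + 13*x_1 - 19/3*x_2.
  leading term x_2**3: subtract (x_2)·k_3 from 1/3*x_2**3 - 7*x_1**2 - 2/3*x_1*x_2 + 4/3*x_2**2 + 13*x_1 - 19/3*x_2 → -7*x_1**2 - 3*x_1*x_2 + x_2**2 + 13*x_1 - 2*x_2
  leading term x_1**2: no divisor's leading term divides it; move -7*x_1**2 to the remainder.
  leading term x_1*x_2: subtract (-1/2)·h_1 from -3*x_1*x_2 + x_2**2 + 13*x_1 - 2*x_2 → 2*x_2**2 + 14*x_1 + 2*x_2 - 19
  leading term x_2**2: subtract (6)·k_3 from 2*x_2**2 + 14*x_1 + 2*x_2 - 19 → 7
  leading term 1: no divisor's leading term divides it; move 7 to the remainder.
  remainder -7*x_1**2 + 7 ≠ 0; add k_4 = -7*x_1**2 + 7 to the basis.

The other S-polynomials (S(h_2,k_3), S(h_1,k_4), S(h_2,k_4), S(k_3,k_4)) all reduce to 0 modulo the current basis, so we have a Gröbner basis.
Inter-reduce: drop elements whose leading term is divisible by another's, tail-reduce, and make monic.
Reduced Gröbner basis: {x_1**2 - 1, x_1*x_2 - 2*x_1 + x_2 - 2, x_2**2 + 7*x_1 + x_2 - 13}.

The two bases agree; hence the ideals are identical.
The same test decides containment: I ⊆ J iff every generator of I reduces to 0 modulo a Gröbner basis of J.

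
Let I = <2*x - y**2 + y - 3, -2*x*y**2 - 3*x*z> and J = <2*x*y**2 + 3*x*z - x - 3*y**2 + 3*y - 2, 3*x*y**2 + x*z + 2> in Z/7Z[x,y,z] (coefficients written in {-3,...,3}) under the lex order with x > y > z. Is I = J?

For a fixed monomial order, each ideal has a unique reduced Gröbner basis; comparing bases decides equality.
Buchberger on the first generating set:
f_1 = 2*x - y**2 + y - 3, LT = x.
f_2 = -2*x*y**2 - 3*x*z, LT = x*y**2.

S(f_1,f_2): lcm = x*y**2. S = 2*x*z + 3*y**4 - 3*y**3 + 2*y**2.
  leading term x*z: subtract (z)·f_1 from 2*x*z + 3*y**4 - 3*y**3 + 2*y**2 → 3*y**4 - 3*y**3 + y**2*z + 2*y**2 - y*z + 3*z
  leading term y**4: no divisor's leading term divides it; move 3*y**4 to the remainder.
  leading term y**3: no divisor's leading term divides it; move -3*y**3 to the remainder.
  leading term y**2*z: no divisor's leading term divides it; move y**2*z to the remainder.
  leading term y**2: no divisor's leading term divides it; move 2*y**2 to the remainder.
  leading term y*z: no divisor's leading term divides it; move -y*z to the remainder.
  leading term z: no divisor's leading term divides it; move 3*z to the remainder.
  remainder 3*y**4 - 3*y**3 + y**2*z + 2*y**2 - y*z + 3*z ≠ 0; add g_3 = 3*y**4 - 3*y**3 + y**2*z + 2*y**2 - y*z + 3*z to the basis.

The other S-polynomials (S(f_1,g_3), S(f_2,g_3)) all reduce to 0 modulo the current basis, so we have a Gröbner basis.
Inter-reduce: drop elements whose leading term is divisible by another's, tail-reduce, and make monic.
Reduced Gröbner basis: {x + 3*y**2 - 3*y + 2, y**4 - y**3 - 2*y**2*z + 3*y**2 + 2*y*z + z}.

Buchberger on the second generating set:
h_1 = 2*x*y**2 + 3*x*z - x - 3*y**2 + 3*y - 2, LT = x*y**2.
h_2 = 3*x*y**2 + x*z + 2, LT = x*y**2.

S(h_1,h_2): lcm = x*y**2. S = 3*x + 2*y**2 - 2*y + 3.
  leading term x: no divisor's leading term divides it; move 3*x to the remainder.
  leading term y**2: no divisor's leading term divides it; move 2*y**2 to the remainder.
  leading term y: no divisor's leading term divides it; move -2*y to the remainder.
  leading term 1: no divisor's leading term divides it; move 3 to the remainder.
  remainder 3*x + 2*y**2 - 2*y + 3 ≠ 0; add k_3 = 3*x + 2*y**2 - 2*y + 3 to the basis.

S(h_1,k_3): lcm = x*y**2. S = -2*x*z + 3*x - 3*y**4 + 3*y**3 + y**2 - 2*y - 1.
  leading term x*z: subtract (-3*z)·k_3 from -2*x*z + 3*x - 3*y**4 + 3*y**3 + y**2 - 2*y - 1 → 3*x - 3*y**4 + 3*y**3 - y**2*z + y**2 + y*z - 2*y + 2*z - 1
  leading term x: subtract (1)·k_3 from 3*x - 3*y**4 + 3*y**3 - y**2*z + y**2 + y*z - 2*y + 2*z - 1 → -3*y**4 + 3*y**3 - y**2*z - y**2 + y*z + 2*z + 3
  leading term y**4: no divisor's leading term divides it; move -3*y**4 to the remainder.
  leading term y**3: no divisor's leading term divides it; move 3*y**3 to the remainder.
  leading term y**2*z: no divisor's leading term divides it; move -y**2*z to the remainder.
  leading term y**2: no divisor's leading term divides it; move -y**2 to the remainder.
  leading term y*z: no divisor's leading term divides it; move y*z to the remainder.
  leading term z: no divisor's leading term divides it; move 2*z to the remainder.
  leading term 1: no divisor's leading term divides it; move 3 to the remainder.
  remainder -3*y**4 + 3*y**3 - y**2*z - y**2 + y*z + 2*z + 3 ≠ 0; add k_4 = -3*y**4 + 3*y**3 - y**2*z - y**2 + y*z + 2*z + 3 to the basis.

The other S-polynomials (S(h_2,k_3), S(h_1,k_4), S(h_2,k_4), S(k_3,k_4)) all reduce to 0 modulo the current basis, so we have a Gröbner basis.
Inter-reduce: drop elements whose leading term is divisible by another's, tail-reduce, and make monic.
Reduced Gröbner basis: {x + 3*y**2 - 3*y + 1, y**4 - y**3 - 2*y**2*z - 2*y**2 + 2*y*z - 3*z - 1}.

The bases are distinct; the ideals are different.

No, the ideals differ.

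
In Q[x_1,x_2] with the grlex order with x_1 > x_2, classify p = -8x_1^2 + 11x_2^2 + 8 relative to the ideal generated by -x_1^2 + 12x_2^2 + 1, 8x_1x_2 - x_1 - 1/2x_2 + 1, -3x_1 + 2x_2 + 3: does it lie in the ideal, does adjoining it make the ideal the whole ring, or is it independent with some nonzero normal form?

-8x_1^2 + 11x_2^2 + 8 lies in I (it reduces to 0).

First compute the reduced Gröbner basis of I by Buchberger's algorithm.
f_1 = -x_1^2 + 12x_2^2 + 1, LT = x_1^2.
f_2 = 8x_1x_2 - x_1 - 1/2x_2 + 1, LT = x_1x_2.
f_3 = -3x_1 + 2x_2 + 3, LT = x_1.

S(f_1,f_2): lcm = x_1^2x_2. S = -12x_2^3 + 1/8x_1^2 + 1/16x_1x_2 - 1/8x_1 - x_2.
  leading term x_2^3: no divisor's leading term divides it; move -12x_2^3 to the remainder.
  leading term x_1^2: subtract (-1/8)·f_1 from 1/8x_1^2 + 1/16x_1x_2 - 1/8x_1 - x_2 → 1/16x_1x_2 + 3/2x_2^2 - 1/8x_1 - x_2 + 1/8
  leading term x_1x_2: subtract (1/128)·f_2 from 1/16x_1x_2 + 3/2x_2^2 - 1/8x_1 - x_2 + 1/8 → 3/2x_2^2 - 15/128x_1 - 255/256x_2 + 15/128
  leading term x_2^2: no divisor's leading term divides it; move 3/2x_2^2 to the remainder.
  leading term x_1: subtract (5/128)·f_3 from -15/128x_1 - 255/256x_2 + 15/128 → -275/256x_2
  leading term x_2: no divisor's leading term divides it; move -275/256x_2 to the remainder.
  remainder -12x_2^3 + 3/2x_2^2 - 275/256x_2 ≠ 0; add h_4 = -12x_2^3 + 3/2x_2^2 - 275/256x_2 to the basis.

S(f_1,f_3): lcm = x_1^2. S = 2/3x_1x_2 - 12x_2^2 + x_1 - 1.
  leading term x_1x_2: subtract (1/12)·f_2 from 2/3x_1x_2 - 12x_2^2 + x_1 - 1 → -12x_2^2 + 13/12x_1 + 1/24x_2 - 13/12
  leading term x_2^2: no divisor's leading term divides it; move -12x_2^2 to the remainder.
  leading term x_1: subtract (-13/36)·f_3 from 13/12x_1 + 1/24x_2 - 13/12 → 55/72x_2
  leading term x_2: no divisor's leading term divides it; move 55/72x_2 to the remainder.
  remainder -12x_2^2 + 55/72x_2 ≠ 0; add h_5 = -12x_2^2 + 55/72x_2 to the basis.

S(f_2,f_3): lcm = x_1x_2. S = 2/3x_2^2 - 1/8x_1 + 15/16x_2 + 1/8.
  leading term x_2^2: subtract (-1/18)·h_5 from 2/3x_2^2 - 1/8x_1 + 15/16x_2 + 1/8 → -1/8x_1 + 635/648x_2 + 1/8
  leading term x_1: subtract (1/24)·f_3 from -1/8x_1 + 635/648x_2 + 1/8 → 581/648x_2
  leading term x_2: no divisor's leading term divides it; move 581/648x_2 to the remainder.
  remainder 581/648x_2 ≠ 0; add h_6 = 581/648x_2 to the basis.

The other S-polynomials (S(f_1,h_4), S(f_2,h_4), S(f_3,h_4), S(f_1,h_5), S(f_2,h_5), S(f_3,h_5), S(h_4,h_5), S(f_1,h_6), S(f_2,h_6), S(f_3,h_6), S(h_4,h_6), S(h_5,h_6)) all reduce to 0 modulo the current basis, so we have a Gröbner basis.
Inter-reduce: drop elements whose leading term is divisible by another's, tail-reduce, and make monic.
Reduced Gröbner basis: {x_1 - 1, x_2}.
Label its elements g_1 = x_1 - 1, g_2 = x_2.

Reduce p = -8x_1^2 + 11x_2^2 + 8 modulo G:
  leading term x_1^2: subtract (-8x_1)·g_1 from -8x_1^2 + 11x_2^2 + 8 → 11x_2^2 - 8x_1 + 8
  leading term x_2^2: subtract (11x_2)·g_2 from 11x_2^2 - 8x_1 + 8 → -8x_1 + 8
  leading term x_1: subtract (-8)·g_1 from -8x_1 + 8 → 0
  normal form = 0.
Since the normal form is 0, p ∈ I.

Ideal membership is decidable via reduction modulo a Gröbner basis.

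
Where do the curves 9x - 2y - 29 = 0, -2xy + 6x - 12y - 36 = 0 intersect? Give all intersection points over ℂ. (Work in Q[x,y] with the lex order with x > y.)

{(-46/9, -75/2), (3, -1)}

Compute a lex Gröbner basis by Buchberger's algorithm.
f_1 = 9x - 2y - 29, LT = x.
f_2 = -2xy + 6x - 12y - 36, LT = xy.

S(f_1,f_2): lcm = xy. S = 3x - 2/9y^2 - 83/9y - 18.
  leading term x: subtract (1/3)·f_1 from 3x - 2/9y^2 - 83/9y - 18 → -2/9y^2 - 77/9y - 25/3
  leading term y^2: no divisor's leading term divides it; move -2/9y^2 to the remainder.
  leading term y: no divisor's leading term divides it; move -77/9y to the remainder.
  leading term 1: no divisor's leading term divides it; move -25/3 to the remainder.
  remainder -2/9y^2 - 77/9y - 25/3 ≠ 0; add h_3 = -2/9y^2 - 77/9y - 25/3 to the basis.

The other S-polynomials (S(f_1,h_3), S(f_2,h_3)) all reduce to 0 modulo the current basis, so we have a Gröbner basis.
Inter-reduce: drop elements whose leading term is divisible by another's, tail-reduce, and make monic.
Reduced Gröbner basis: {x - 2/9y - 29/9, y^2 + 77/2y + 75/2}.

From the last basis element, y^2 + 77/2y + 75/2 = 0, so y takes values in {-75/2, -1}. Each choice, substituted upward through the basis, yields the corresponding point(s) of the solution set.
  y = -75/2: the earlier basis element becomes x + 46/9 = 0, giving x = -46/9 — point (-46/9, -75/2).
  y = -1: the earlier basis element becomes x - 3 = 0, giving x = 3 — point (3, -1).
This is the nonlinear analogue of row-reducing a linear system.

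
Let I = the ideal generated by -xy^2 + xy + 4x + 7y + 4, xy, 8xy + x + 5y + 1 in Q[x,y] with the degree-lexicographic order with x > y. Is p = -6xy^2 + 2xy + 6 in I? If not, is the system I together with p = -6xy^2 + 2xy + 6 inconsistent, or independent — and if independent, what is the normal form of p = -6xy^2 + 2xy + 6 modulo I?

Adjoining -6xy^2 + 2xy + 6 makes the ideal the whole ring: the system is inconsistent.

First compute the reduced Gröbner basis of I by Buchberger's algorithm.
f_1 = -xy^2 + xy + 4x + 7y + 4, LT = xy^2.
f_2 = xy, LT = xy.
f_3 = 8xy + x + 5y + 1, LT = xy.

S(f_1,f_2): lcm = xy^2. S = -xy - 4x - 7y - 4.
  leading term xy: subtract (-1)·f_2 from -xy - 4x - 7y - 4 → -4x - 7y - 4
  leading term x: no divisor's leading term divides it; move -4x to the remainder.
  leading term y: no divisor's leading term divides it; move -7y to the remainder.
  leading term 1: no divisor's leading term divides it; move -4 to the remainder.
  remainder -4x - 7y - 4 ≠ 0; add h_4 = -4x - 7y - 4 to the basis.

S(f_1,f_3): lcm = xy^2. S = -9/8xy - 5/8y^2 - 4x - 57/8y - 4.
  leading term xy: subtract (-9/8)·f_2 from -9/8xy - 5/8y^2 - 4x - 57/8y - 4 → -5/8y^2 - 4x - 57/8y - 4
  leading term y^2: no divisor's leading term divides it; move -5/8y^2 to the remainder.
  leading term x: subtract (1)·h_4 from -4x - 57/8y - 4 → -1/8y
  leading term y: no divisor's leading term divides it; move -1/8y to the remainder.
  remainder -5/8y^2 - 1/8y ≠ 0; add h_5 = -5/8y^2 - 1/8y to the basis.

S(f_2,f_3): lcm = xy. S = -1/8x - 5/8y - 1/8.
  leading term x: subtract (1/32)·h_4 from -1/8x - 5/8y - 1/8 → -13/32y
  leading term y: no divisor's leading term divides it; move -13/32y to the remainder.
  remainder -13/32y ≠ 0; add h_6 = -13/32y to the basis.

The other S-polynomials (S(f_1,h_4), S(f_2,h_4), S(f_3,h_4), S(f_1,h_5), S(f_2,h_5), S(f_3,h_5), S(h_4,h_5), S(f_1,h_6), S(f_2,h_6), S(f_3,h_6), S(h_4,h_6), S(h_5,h_6)) all reduce to 0 modulo the current basis, so we have a Gröbner basis.
Inter-reduce: drop elements whose leading term is divisible by another's, tail-reduce, and make monic.
Reduced Gröbner basis: {x + 1, y}.
Label its elements g_1 = x + 1, g_2 = y.

Reduce p = -6xy^2 + 2xy + 6 modulo G:
  leading term xy^2: subtract (-6y^2)·g_1 from -6xy^2 + 2xy + 6 → 2xy + 6y^2 + 6
  leading term xy: subtract (2y)·g_1 from 2xy + 6y^2 + 6 → 6y^2 - 2y + 6
  leading term y^2: subtract (6y)·g_2 from 6y^2 - 2y + 6 → -2y + 6
  leading term y: subtract (-2)·g_2 from -2y + 6 → 6
  leading term 1: no divisor's leading term divides it; move 6 to the remainder.
  normal form = 6.
The normal form is nonzero, so p ∉ I. Since p minus its normal form lies in I, I + (p) = I + (r) where r = 6; decide whether this ideal is the whole ring.
Here r = 6 is a nonzero constant, hence a unit: 1 ∈ I + (p), the Gröbner basis of I + (p) is {1}, and the enlarged system has no common solution — adjoining p is inconsistent.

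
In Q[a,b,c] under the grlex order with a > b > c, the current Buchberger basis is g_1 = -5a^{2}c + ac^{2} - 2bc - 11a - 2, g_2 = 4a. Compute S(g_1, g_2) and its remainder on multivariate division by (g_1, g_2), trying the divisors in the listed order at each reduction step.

lcm(LM(g_1), LM(g_2)) = a^{2}c.
S = (lcm/LT(g_1))·g_1 − (lcm/LT(g_2))·g_2 = -\tfrac{1}{5}ac^{2} + \tfrac{2}{5}bc + \tfrac{11}{5}a + \tfrac{2}{5}.
Reduce S modulo (g_1, g_2) in that order:
  leading term ac^{2}: subtract (-\tfrac{1}{20}c^{2})·g_2 from -\tfrac{1}{5}ac^{2} + \tfrac{2}{5}bc + \tfrac{11}{5}a + \tfrac{2}{5} → \tfrac{2}{5}bc + \tfrac{11}{5}a + \tfrac{2}{5}
  leading term bc: no divisor's leading term divides it; move \tfrac{2}{5}bc to the remainder.
  leading term a: subtract (\tfrac{11}{20})·g_2 from \tfrac{11}{5}a + \tfrac{2}{5} → \tfrac{2}{5}
  leading term 1: no divisor's leading term divides it; move \tfrac{2}{5} to the remainder.
The remainder \tfrac{2}{5}bc + \tfrac{2}{5} is nonzero, so it would be added as the next basis element.

S(g_1, g_2) = -\tfrac{1}{5}ac^{2} + \tfrac{2}{5}bc + \tfrac{11}{5}a + \tfrac{2}{5}; remainder on division = \tfrac{2}{5}bc + \tfrac{2}{5}.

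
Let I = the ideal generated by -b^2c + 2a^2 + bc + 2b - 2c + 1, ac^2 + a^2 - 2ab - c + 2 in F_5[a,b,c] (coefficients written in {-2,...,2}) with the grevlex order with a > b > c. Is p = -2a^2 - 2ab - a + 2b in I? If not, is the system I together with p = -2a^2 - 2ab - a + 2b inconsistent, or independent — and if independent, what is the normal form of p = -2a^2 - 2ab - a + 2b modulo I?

-2a^2 - 2ab - a + 2b is independent of I; its normal form modulo I is -2a^2 - 2ab - a + 2b.

First compute the reduced Gröbner basis of I by Buchberger's algorithm.
f_1 = -b^2c + 2a^2 + bc + 2b - 2c + 1, LT = b^2c.
f_2 = ac^2 + a^2 - 2ab - c + 2, LT = ac^2.

S(f_1,f_2): lcm = ab^2c^2. S = -a^2b^2 + 2ab^3 - 2a^3c - abc^2 - 2abc + b^2c + 2ac^2 - 2b^2 - ac.
  reduce S modulo (f_1, f_2):
  remainder -a^2b^2 + 2ab^3 - 2a^3c + a^2b - 2ab^2 - 2abc - ab - 2b^2 - ac - b + 2 ≠ 0; add h_3 = -a^2b^2 + 2ab^3 - 2a^3c + a^2b - 2ab^2 - 2abc - ab - 2b^2 - ac - b + 2 to the basis.

The other S-polynomials (S(f_1,h_3), S(f_2,h_3)) all reduce to 0 modulo the current basis, so we have a Gröbner basis.
Inter-reduce: drop elements whose leading term is divisible by another's, tail-reduce, and make monic.
Reduced Gröbner basis: {a^2b^2 - 2ab^3 + 2a^3c - a^2b + 2ab^2 + 2abc + ab + 2b^2 + ac + b - 2, b^2c - 2a^2 - bc - 2b + 2c - 1, ac^2 + a^2 - 2ab - c + 2}.
Label its elements g_1 = a^2b^2 - 2ab^3 + 2a^3c - a^2b + 2ab^2 + 2abc + ab + 2b^2 + ac + b - 2, g_2 = b^2c - 2a^2 - bc - 2b + 2c - 1, g_3 = ac^2 + a^2 - 2ab - c + 2.

Reduce p = -2a^2 - 2ab - a + 2b modulo G:
  leading term a^2: no divisor's leading term divides it; move -2a^2 to the remainder.
  leading term ab: no divisor's leading term divides it; move -2ab to the remainder.
  leading term a: no divisor's leading term divides it; move -a to the remainder.
  leading term b: no divisor's leading term divides it; move 2b to the remainder.
  normal form = -2a^2 - 2ab - a + 2b.
The normal form is nonzero, so p ∉ I. Since p minus its normal form lies in I, I + (p) = I + (r) where r = -2a^2 - 2ab - a + 2b; decide whether this ideal is the whole ring.
Run Buchberger on G together with r (pairs among the g_i already reduce to 0 since G is a Gröbner basis):
g_1 = a^2b^2 - 2ab^3 + 2a^3c - a^2b + 2ab^2 + 2abc + ab + 2b^2 + ac + b - 2, LT = a^2b^2.
g_2 = b^2c - 2a^2 - bc - 2b + 2c - 1, LT = b^2c.
g_3 = ac^2 + a^2 - 2ab - c + 2, LT = ac^2.
r = -2a^2 - 2ab - a + 2b, LT = a^2.

S(g_1,r): lcm = a^2b^2. S = 2ab^3 + 2a^3c - a^2b - ab^2 + b^3 + 2abc + ab + 2b^2 + ac + b - 2.
  reduce S modulo (g_1, g_2, g_3, r):
  remainder 2ab^3 - ab^2 + b^3 - 2abc + 2b^2 + 2bc + b - c + 1 ≠ 0; add m_5 = 2ab^3 - ab^2 + b^3 - 2abc + 2b^2 + 2bc + b - c + 1 to the basis.

S(g_3,r): lcm = a^2c^2. S = -abc^2 + a^3 - 2a^2b + 2ac^2 + bc^2 - ac + 2a.
  reduce S modulo (g_1, g_2, g_3, r, m_5):
  remainder bc^2 + ab - 2b^2 - ac - bc + 2a + 2b + 2c + 1 ≠ 0; add m_6 = bc^2 + ab - 2b^2 - ac - bc + 2a + 2b + 2c + 1 to the basis.

S(g_1,m_5): lcm = a^2b^3. S = -2ab^4 + 2a^3bc + 2a^2b^2 - ab^3 + a^2bc + 2ab^2c + 2b^3 + 2ab + b^2 - 2ac + 2a - 2b.
  reduce S modulo (g_1, g_2, g_3, r, m_5, m_6):
  remainder b^4 + 2b^3 + abc + 2ab + 2b^2 - 2ac - 2bc + 2a + 2b ≠ 0; add m_7 = b^4 + 2b^3 + abc + 2ab + 2b^2 - 2ac - 2bc + 2a + 2b to the basis.

S(g_2,m_5): lcm = ab^3c. S = -2a^3b + 2ab^2c + 2b^3c + abc^2 - 2ab^2 + 2abc - b^2c - bc^2 - ab + 2bc - 2c^2 + 2c.
  reduce S modulo (g_1, g_2, g_3, r, m_5, m_6, m_7):
  remainder ab^2 - 2b^3 + 2abc - 2ab - b^2 + bc - 2c^2 - a + c - 2 ≠ 0; add m_8 = ab^2 - 2b^3 + 2abc - 2ab - b^2 + bc - 2c^2 - a + c - 2 to the basis.

S(g_3,m_5): lcm = ab^3c^2. S = a^2b^3 - 2ab^4 - 2ab^2c^2 + 2b^3c^2 + abc^3 - b^3c - b^2c^2 - bc^3 + 2b^3 + 2bc^2 - 2c^3 + 2c^2.
  reduce S modulo (g_1, g_2, g_3, r, m_5, m_6, m_7, m_8):
  remainder -b^3 - 2c^3 - 2ab + 2b^2 - 2ac + 2bc + 2a - b ≠ 0; add m_9 = -b^3 - 2c^3 - 2ab + 2b^2 - 2ac + 2bc + 2a - b to the basis.

S(g_3,m_8): lcm = ab^2c^2. S = 2b^3c^2 - 2abc^3 + a^2b^2 - 2ab^3 + 2abc^2 + b^2c^2 - bc^3 + 2c^4 - b^2c + ac^2 - c^3 + 2b^2 + 2c^2.
  reduce S modulo (g_1, g_2, g_3, r, m_5, m_6, m_7, m_8, m_9):
  remainder 2c^4 + abc - 2c^3 - 2ab - ac + c^2 + a - 2b - 2 ≠ 0; add m_10 = 2c^4 + abc - 2c^3 - 2ab - ac + c^2 + a - 2b - 2 to the basis.

The other S-polynomials (S(g_1,g_2), S(g_1,g_3), S(g_2,g_3), S(g_2,r), S(r,m_5), S(g_1,m_6), S(g_2,m_6), S(g_3,m_6), S(r,m_6), S(m_5,m_6), S(g_1,m_7), S(g_2,m_7), S(g_3,m_7), S(r,m_7), S(m_5,m_7), S(m_6,m_7), S(g_1,m_8), S(g_2,m_8), S(r,m_8), S(m_5,m_8), S(m_6,m_8), S(m_7,m_8), S(g_1,m_9), S(g_2,m_9), S(g_3,m_9), S(r,m_9), S(m_5,m_9), S(m_6,m_9), S(m_7,m_9), S(m_8,m_9), S(g_1,m_10), S(g_2,m_10), S(g_3,m_10), S(r,m_10), S(m_5,m_10), S(m_6,m_10), S(m_7,m_10), S(m_8,m_10), S(m_9,m_10)) all reduce to 0 modulo the current basis, so we have a Gröbner basis.
Inter-reduce: drop elements whose leading term is divisible by another's, tail-reduce, and make monic.
Reduced Gröbner basis: {c^4 - 2abc - c^3 - ab + 2ac - 2c^2 - 2a - b - 1, ab^2 + 2abc - c^3 + 2ab - ac + 2bc - 2c^2 + 2b + c - 2, b^3 + 2c^3 + 2ab - 2b^2 + 2ac - 2bc - 2a + b, b^2c + 2ab - bc + a + b + 2c - 1, ac^2 + 2ab + 2a + b - c + 2, bc^2 + ab - 2b^2 - ac - bc + 2a + 2b + 2c + 1, a^2 + ab - 2a - b}.
The reduced Gröbner basis of I + (p) is {c^4 - 2abc - c^3 - ab + 2ac - 2c^2 - 2a - b - 1, ab^2 + 2abc - c^3 + 2ab - ac + 2bc - 2c^2 + 2b + c - 2, b^3 + 2c^3 + 2ab - 2b^2 + 2ac - 2bc - 2a + b, b^2c + 2ab - bc + a + b + 2c - 1, ac^2 + 2ab + 2a + b - c + 2, bc^2 + ab - 2b^2 - ac - bc + 2a + 2b + 2c + 1, a^2 + ab - 2a - b} ≠ {1}, a proper ideal, so the enlarged system stays consistent: p is independent of I, with normal form -2a^2 - 2ab - a + 2b.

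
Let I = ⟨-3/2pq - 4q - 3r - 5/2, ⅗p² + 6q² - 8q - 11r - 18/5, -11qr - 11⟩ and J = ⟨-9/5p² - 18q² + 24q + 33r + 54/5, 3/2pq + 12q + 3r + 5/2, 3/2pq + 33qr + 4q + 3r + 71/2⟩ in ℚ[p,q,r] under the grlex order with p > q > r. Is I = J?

For a fixed monomial order, each ideal has a unique reduced Gröbner basis; comparing bases decides equality.
Buchberger on the first generating set:
f_1 = -3/2pq - 4q - 3r - 5/2, LT = pq.
f_2 = ⅗p² + 6q² - 8q - 11r - 18/5, LT = p².
f_3 = -11qr - 11, LT = qr.

S(f_1,f_2): lcm = p²q. S = -10q³ + 8/3pq + 2pr + 40/3q² + 55/3qr + 5/3p + 6q.
  leading term q³: no divisor's leading term divides it; move -10q³ to the remainder.
  leading term pq: subtract (-16/9)·f_1 from 8/3pq + 2pr + 40/3q² + 55/3qr + 5/3p + 6q → 2pr + 40/3q² + 55/3qr + 5/3p - 10/9q - 16/3r - 40/9
  leading term pr: no divisor's leading term divides it; move 2pr to the remainder.
  leading term q²: no divisor's leading term divides it; move 40/3q² to the remainder.
  leading term qr: subtract (-5/3)·f_3 from 55/3qr + 5/3p - 10/9q - 16/3r - 40/9 → 5/3p - 10/9q - 16/3r - 205/9
  leading term p: no divisor's leading term divides it; move 5/3p to the remainder.
  leading term q: no divisor's leading term divides it; move -10/9q to the remainder.
  leading term r: no divisor's leading term divides it; move -16/3r to the remainder.
  leading term 1: no divisor's leading term divides it; move -205/9 to the remainder.
  remainder -10q³ + 2pr + 40/3q² + 5/3p - 10/9q - 16/3r - 205/9 ≠ 0; add g_4 = -10q³ + 2pr + 40/3q² + 5/3p - 10/9q - 16/3r - 205/9 to the basis.

S(f_1,f_3): lcm = pqr. S = 8/3qr + 2r² - p + 5/3r.
  leading term qr: subtract (-8/33)·f_3 from 8/3qr + 2r² - p + 5/3r → 2r² - p + 5/3r - 8/3
  leading term r²: no divisor's leading term divides it; move 2r² to the remainder.
  leading term p: no divisor's leading term divides it; move -p to the remainder.
  leading term r: no divisor's leading term divides it; move 5/3r to the remainder.
  leading term 1: no divisor's leading term divides it; move -8/3 to the remainder.
  remainder 2r² - p + 5/3r - 8/3 ≠ 0; add g_5 = 2r² - p + 5/3r - 8/3 to the basis.

The other S-polynomials (S(f_2,f_3), S(f_1,g_4), S(f_2,g_4), S(f_3,g_4), S(f_1,g_5), S(f_2,g_5), S(f_3,g_5), S(g_4,g_5)) all reduce to 0 modulo the current basis, so we have a Gröbner basis.
Inter-reduce: drop elements whose leading term is divisible by another's, tail-reduce, and make monic.
Reduced Gröbner basis: {q³ - ⅕pr - 4/3q² - ⅙p + 1/9q + 8/15r + 41/18, p² + 10q² - 40/3q - 55/3r - 6, pq + 8/3q + 2r + 5/3, qr + 1, r² - ½p + ⅚r - 4/3}.

Buchberger on the second generating set:
h_1 = -9/5p² - 18q² + 24q + 33r + 54/5, LT = p².
h_2 = 3/2pq + 12q + 3r + 5/2, LT = pq.
h_3 = 3/2pq + 33qr + 4q + 3r + 71/2, LT = pq.

S(h_1,h_2): lcm = p²q. S = 10q³ - 8pq - 2pr - 40/3q² - 55/3qr - 5/3p - 6q.
  leading term q³: no divisor's leading term divides it; move 10q³ to the remainder.
  leading term pq: subtract (-16/3)·h_2 from -8pq - 2pr - 40/3q² - 55/3qr - 5/3p - 6q → -2pr - 40/3q² - 55/3qr - 5/3p + 58q + 16r + 40/3
  leading term pr: no divisor's leading term divides it; move -2pr to the remainder.
  leading term q²: no divisor's leading term divides it; move -40/3q² to the remainder.
  leading term qr: no divisor's leading term divides it; move -55/3qr to the remainder.
  leading term p: no divisor's leading term divides it; move -5/3p to the remainder.
  leading term q: no divisor's leading term divides it; move 58q to the remainder.
  leading term r: no divisor's leading term divides it; move 16r to the remainder.
  leading term 1: no divisor's leading term divides it; move 40/3 to the remainder.
  remainder 10q³ - 2pr - 40/3q² - 55/3qr - 5/3p + 58q + 16r + 40/3 ≠ 0; add k_4 = 10q³ - 2pr - 40/3q² - 55/3qr - 5/3p + 58q + 16r + 40/3 to the basis.

S(h_1,h_3): lcm = p²q. S = -22pqr + 10q³ - 8/3pq - 2pr - 40/3q² - 55/3qr - 71/3p - 6q.
  leading term pqr: subtract (-44/3r)·h_2 from -22pqr + 10q³ - 8/3pq - 2pr - 40/3q² - 55/3qr - 71/3p - 6q → 10q³ - 8/3pq - 2pr - 40/3q² + 473/3qr + 44r² - 71/3p - 6q + 110/3r
  leading term q³: subtract (1)·k_4 from 10q³ - 8/3pq - 2pr - 40/3q² + 473/3qr + 44r² - 71/3p - 6q + 110/3r → -8/3pq + 176qr + 44r² - 22p - 64q + 62/3r - 40/3
  leading term pq: subtract (-16/9)·h_2 from -8/3pq + 176qr + 44r² - 22p - 64q + 62/3r - 40/3 → 176qr + 44r² - 22p - 128/3q + 26r - 80/9
  leading term qr: no divisor's leading term divides it; move 176qr to the remainder.
  leading term r²: no divisor's leading term divides it; move 44r² to the remainder.
  leading term p: no divisor's leading term divides it; move -22p to the remainder.
  leading term q: no divisor's leading term divides it; move -128/3q to the remainder.
  leading term r: no divisor's leading term divides it; move 26r to the remainder.
  leading term 1: no divisor's leading term divides it; move -80/9 to the remainder.
  remainder 176qr + 44r² - 22p - 128/3q + 26r - 80/9 ≠ 0; add k_5 = 176qr + 44r² - 22p - 128/3q + 26r - 80/9 to the basis.

S(h_2,h_3): lcm = pq. S = -22qr + 16/3q - 22.
  leading term qr: subtract (-⅛)·k_5 from -22qr + 16/3q - 22 → 11/2r² - 11/4p + 13/4r - 208/9
  leading term r²: no divisor's leading term divides it; move 11/2r² to the remainder.
  leading term p: no divisor's leading term divides it; move -11/4p to the remainder.
  leading term r: no divisor's leading term divides it; move 13/4r to the remainder.
  leading term 1: no divisor's leading term divides it; move -208/9 to the remainder.
  remainder 11/2r² - 11/4p + 13/4r - 208/9 ≠ 0; add k_6 = 11/2r² - 11/4p + 13/4r - 208/9 to the basis.

The other S-polynomials (S(h_1,k_4), S(h_2,k_4), S(h_3,k_4), S(h_1,k_5), S(h_2,k_5), S(h_3,k_5), S(k_4,k_5), S(h_1,k_6), S(h_2,k_6), S(h_3,k_6), S(k_4,k_6), S(k_5,k_6)) all reduce to 0 modulo the current basis, so we have a Gröbner basis.
Inter-reduce: drop elements whose leading term is divisible by another's, tail-reduce, and make monic.
Reduced Gröbner basis: {q³ - ⅕pr - 4/3q² - ⅙p + 241/45q + 8/5r + 19/6, p² + 10q² - 40/3q - 55/3r - 6, pq + 8q + 2r + 5/3, qr - 8/33q + 1, r² - ½p + 13/22r - 416/99}.

Since the reduced bases disagree, the two ideals are not the same.

No, the ideals differ.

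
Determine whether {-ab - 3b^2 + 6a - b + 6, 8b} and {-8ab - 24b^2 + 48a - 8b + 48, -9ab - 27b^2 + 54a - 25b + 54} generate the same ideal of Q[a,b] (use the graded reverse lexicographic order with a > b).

Since reduced Gröbner bases are canonical representatives of ideals under a given ordering, it suffices to compute and compare them.
Buchberger on the first generating set:
f_1 = -ab - 3b^2 + 6a - b + 6, LT = ab.
f_2 = 8b, LT = b.

S(f_1,f_2): lcm = ab. S = 3b^2 - 6a + b - 6.
  leading term b^2: subtract (3/8b)·f_2 from 3b^2 - 6a + b - 6 → -6a + b - 6
  leading term a: no divisor's leading term divides it; move -6a to the remainder.
  leading term b: subtract (1/8)·f_2 from b - 6 → -6
  leading term 1: no divisor's leading term divides it; move -6 to the remainder.
  remainder -6a - 6 ≠ 0; add g_3 = -6a - 6 to the basis.

S(f_1,g_3): lcm = ab. S = 3b^2 - 6a - 6.
  leading term b^2: subtract (3/8b)·f_2 from 3b^2 - 6a - 6 → -6a - 6
  leading term a: subtract (1)·g_3 from -6a - 6 → 0
  remainder 0.

S(f_2,g_3): leading monomials are coprime, so the S-polynomial reduces to 0 (Buchberger's first criterion).
Every S-polynomial of the final basis reduces to 0, so we have a Gröbner basis.
Inter-reduce: drop elements whose leading term is divisible by another's, tail-reduce, and make monic.
Reduced Gröbner basis: {a + 1, b}.

Buchberger on the second generating set:
h_1 = -8ab - 24b^2 + 48a - 8b + 48, LT = ab.
h_2 = -9ab - 27b^2 + 54a - 25b + 54, LT = ab.

S(h_1,h_2): lcm = ab. S = -16/9b.
  leading term b: no divisor's leading term divides it; move -16/9b to the remainder.
  remainder -16/9b ≠ 0; add k_3 = -16/9b to the basis.

S(h_1,k_3): lcm = ab. S = 3b^2 - 6a + b - 6.
  leading term b^2: subtract (-27/16b)·k_3 from 3b^2 - 6a + b - 6 → -6a + b - 6
  leading term a: no divisor's leading term divides it; move -6a to the remainder.
  leading term b: subtract (-9/16)·k_3 from b - 6 → -6
  leading term 1: no divisor's leading term divides it; move -6 to the remainder.
  remainder -6a - 6 ≠ 0; add k_4 = -6a - 6 to the basis.

S(h_2,k_3): lcm = ab. S = 3b^2 - 6a + 25/9b - 6.
  leading term b^2: subtract (-27/16b)·k_3 from 3b^2 - 6a + 25/9b - 6 → -6a + 25/9b - 6
  leading term a: subtract (1)·k_4 from -6a + 25/9b - 6 → 25/9b
  leading term b: subtract (-25/16)·k_3 from 25/9b → 0
  remainder 0.

S(h_1,k_4): lcm = ab. S = 3b^2 - 6a - 6.
  leading term b^2: subtract (-27/16b)·k_3 from 3b^2 - 6a - 6 → -6a - 6
  leading term a: subtract (1)·k_4 from -6a - 6 → 0
  remainder 0.

S(h_2,k_4): lcm = ab. S = 3b^2 - 6a + 16/9b - 6.
  leading term b^2: subtract (-27/16b)·k_3 from 3b^2 - 6a + 16/9b - 6 → -6a + 16/9b - 6
  leading term a: subtract (1)·k_4 from -6a + 16/9b - 6 → 16/9b
  leading term b: subtract (-1)·k_3 from 16/9b → 0
  remainder 0.

S(k_3,k_4): leading monomials are coprime, so the S-polynomial reduces to 0 (Buchberger's first criterion).
Every S-polynomial of the final basis reduces to 0, so we have a Gröbner basis.
Inter-reduce: drop elements whose leading term is divisible by another's, tail-reduce, and make monic.
Reduced Gröbner basis: {a + 1, b}.

Same reduced basis, so the two generating sets span the same ideal.

Yes, the ideals are equal.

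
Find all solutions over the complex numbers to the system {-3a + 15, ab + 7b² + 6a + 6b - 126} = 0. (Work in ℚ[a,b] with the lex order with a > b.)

{(5, -32/7), (5, 3)}

Compute a lex Gröbner basis by Buchberger's algorithm.
f_1 = -3a + 15, LT = a.
f_2 = ab + 6a + 7b² + 6b - 126, LT = ab.

S(f_1,f_2): lcm = ab. S = -6a - 7b² - 11b + 126.
  reduce S modulo (f_1, f_2):
  remainder -7b² - 11b + 96 ≠ 0; add h_3 = -7b² - 11b + 96 to the basis.

The other S-polynomials (S(f_1,h_3), S(f_2,h_3)) all reduce to 0 modulo the current basis, so we have a Gröbner basis.
Inter-reduce: drop elements whose leading term is divisible by another's, tail-reduce, and make monic.
Reduced Gröbner basis: {a - 5, b² + 11/7b - 96/7}.

A lex Gröbner basis eliminates variables successively. Here b² + 11/7b - 96/7 depends only on b, with roots {-32/7, 3}; lifting each root through the earlier basis elements recovers the full solutions.
  b = -32/7: the earlier basis element becomes a - 5 = 0, giving a = 5 — point (5, -32/7).
  b = 3: the earlier basis element becomes a - 5 = 0, giving a = 5 — point (5, 3).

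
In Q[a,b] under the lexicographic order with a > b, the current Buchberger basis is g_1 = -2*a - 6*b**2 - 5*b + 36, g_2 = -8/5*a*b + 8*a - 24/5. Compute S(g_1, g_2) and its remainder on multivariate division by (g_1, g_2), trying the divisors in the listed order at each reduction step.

S(g_1, g_2) = 5*a + 3*b**3 + 5/2*b**2 - 18*b - 3; remainder on division = 3*b**3 - 25/2*b**2 - 61/2*b + 87.

lcm(LM(g_1), LM(g_2)) = a*b.
S = (lcm/LT(g_1))·g_1 − (lcm/LT(g_2))·g_2 = 5*a + 3*b**3 + 5/2*b**2 - 18*b - 3.
Reduce S modulo (g_1, g_2) in that order:
  leading term a: subtract (-5/2)·g_1 from 5*a + 3*b**3 + 5/2*b**2 - 18*b - 3 → 3*b**3 - 25/2*b**2 - 61/2*b + 87
  leading term b**3: no divisor's leading term divides it; move 3*b**3 to the remainder.
  leading term b**2: no divisor's leading term divides it; move -25/2*b**2 to the remainder.
  leading term b: no divisor's leading term divides it; move -61/2*b to the remainder.
  leading term 1: no divisor's leading term divides it; move 87 to the remainder.
The remainder 3*b**3 - 25/2*b**2 - 61/2*b + 87 is nonzero, so it would be added as the next basis element.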